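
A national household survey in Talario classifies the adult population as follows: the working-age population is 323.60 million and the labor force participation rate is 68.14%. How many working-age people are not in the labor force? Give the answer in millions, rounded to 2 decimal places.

Share not in the labor force = 1 − 0.6814 = 0.3186.
Not in labor force = 0.3186 × 323.60 ≈ 103.10 million.

About 103.10 million are not in the labor force.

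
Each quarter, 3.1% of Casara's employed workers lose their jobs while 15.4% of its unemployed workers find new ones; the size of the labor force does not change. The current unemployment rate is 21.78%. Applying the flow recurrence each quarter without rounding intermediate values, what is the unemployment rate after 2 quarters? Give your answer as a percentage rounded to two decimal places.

Unemployment rate after two quarters ≈ 20.09%.

With a fixed labor force, u_{t+1} = u_t + s·(1−u_t) − f·u_t = u_t·(1−s−f) + s.
Here 1−s−f = 0.815 and s = 0.031.
u_1 = 0.217800 × 0.815 + 0.031 = 0.208507.
u_2 = 0.208507 × 0.815 + 0.031 = 0.200933.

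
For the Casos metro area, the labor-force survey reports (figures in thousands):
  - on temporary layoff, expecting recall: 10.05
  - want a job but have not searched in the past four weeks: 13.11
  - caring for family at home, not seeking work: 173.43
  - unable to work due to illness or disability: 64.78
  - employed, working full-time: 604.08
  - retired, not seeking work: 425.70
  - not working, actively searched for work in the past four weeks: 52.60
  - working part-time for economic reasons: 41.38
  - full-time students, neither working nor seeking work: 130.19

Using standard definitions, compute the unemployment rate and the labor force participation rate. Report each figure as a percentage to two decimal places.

Employed = 604.08 + 41.38 = 645.46 thousand (anyone who worked, including part-time for economic reasons, counts as employed).
Unemployed = 10.05 + 52.60 = 62.65 thousand (jobless and actively searching, or on temporary layoff).
Labor force = 645.46 + 62.65 = 708.11 thousand.
Not in labor force = 13.11 + 173.43 + 64.78 + 425.70 + 130.19 = 807.21 thousand (those not working and not actively searching are outside the labor force — including those who want a job but have given up searching).
Civilian working-age population = 708.11 + 807.21 = 1,515.32 thousand.
Unemployment rate = 62.65 / 708.11 = 8.85%.
Labor force participation rate = 708.11 / 1,515.32 = 46.73%.

Unemployment rate ≈ 8.85%; labor force participation rate ≈ 46.73%.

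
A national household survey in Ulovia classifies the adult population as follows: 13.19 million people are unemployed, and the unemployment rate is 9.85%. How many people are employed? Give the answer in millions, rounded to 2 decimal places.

Labor force = U / u = 13.19 / 0.0985 ≈ 133.91 million.
Employed = labor force − unemployed = 133.91 − 13.19 = 120.72 million.

About 120.72 million are employed.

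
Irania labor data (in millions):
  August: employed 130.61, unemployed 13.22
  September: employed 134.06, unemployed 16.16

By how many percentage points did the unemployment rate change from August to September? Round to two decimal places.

The unemployment rate changed by +1.57 percentage points.

August: labor force = 130.61 + 13.22 = 143.83; u = 13.22/143.83 = 9.19%.
September: labor force = 134.06 + 16.16 = 150.22; u = 16.16/150.22 = 10.76%.
Change = 10.76% − 9.19% = +1.57 pp.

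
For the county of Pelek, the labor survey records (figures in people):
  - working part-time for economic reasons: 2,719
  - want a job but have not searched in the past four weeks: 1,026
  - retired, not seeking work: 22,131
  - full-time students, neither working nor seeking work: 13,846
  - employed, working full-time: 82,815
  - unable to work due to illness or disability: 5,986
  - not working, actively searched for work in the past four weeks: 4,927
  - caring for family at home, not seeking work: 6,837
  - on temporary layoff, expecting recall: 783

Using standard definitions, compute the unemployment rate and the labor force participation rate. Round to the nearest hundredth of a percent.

Unemployment rate ≈ 6.26%; labor force participation rate ≈ 64.68%.

Employed = 2,719 + 82,815 = 85,534 (anyone who worked, including part-time for economic reasons, counts as employed).
Unemployed = 4,927 + 783 = 5,710 (jobless and actively searching, or on temporary layoff).
Labor force = 85,534 + 5,710 = 91,244.
Not in labor force = 1,026 + 22,131 + 13,846 + 5,986 + 6,837 = 49,826 (those not working and not actively searching are outside the labor force — including those who want a job but have given up searching).
Civilian working-age population = 91,244 + 49,826 = 141,070.
Unemployment rate = 5,710 / 91,244 = 6.26%.
Labor force participation rate = 91,244 / 141,070 = 64.68%.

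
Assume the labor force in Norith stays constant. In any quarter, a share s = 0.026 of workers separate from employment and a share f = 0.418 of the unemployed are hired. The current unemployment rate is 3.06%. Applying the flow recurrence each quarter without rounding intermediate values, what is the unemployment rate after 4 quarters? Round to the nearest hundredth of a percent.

With a fixed labor force, u_{t+1} = u_t + s·(1−u_t) − f·u_t = u_t·(1−s−f) + s.
Here 1−s−f = 0.556 and s = 0.026.
u_1 = 0.030600 × 0.556 + 0.026 = 0.043014.
u_2 = 0.043014 × 0.556 + 0.026 = 0.049916.
u_3 = 0.049916 × 0.556 + 0.026 = 0.053753.
u_4 = 0.053753 × 0.556 + 0.026 = 0.055887.

Unemployment rate after four quarters ≈ 5.59%.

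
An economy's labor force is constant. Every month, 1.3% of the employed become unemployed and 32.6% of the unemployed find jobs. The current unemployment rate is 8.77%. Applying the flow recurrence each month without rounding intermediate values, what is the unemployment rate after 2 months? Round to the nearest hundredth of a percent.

With a fixed labor force, u_{t+1} = u_t + s·(1−u_t) − f·u_t = u_t·(1−s−f) + s.
Here 1−s−f = 0.661 and s = 0.013.
u_1 = 0.087700 × 0.661 + 0.013 = 0.070970.
u_2 = 0.070970 × 0.661 + 0.013 = 0.059911.

Unemployment rate after two months ≈ 5.99%.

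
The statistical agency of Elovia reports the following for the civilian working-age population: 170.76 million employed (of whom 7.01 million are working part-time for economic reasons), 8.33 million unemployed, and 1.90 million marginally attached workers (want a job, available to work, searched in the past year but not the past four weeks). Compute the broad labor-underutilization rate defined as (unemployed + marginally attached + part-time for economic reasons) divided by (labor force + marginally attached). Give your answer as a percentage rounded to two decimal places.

Labor force = 170.76 + 8.33 = 179.09 million.
Numerator = 8.33 + 1.90 + 7.01 = 17.24 million.
Denominator = 179.09 + 1.90 = 180.99 million.
Broad rate = 17.24 / 180.99 = 9.53%.

Broad underutilization rate ≈ 9.53%.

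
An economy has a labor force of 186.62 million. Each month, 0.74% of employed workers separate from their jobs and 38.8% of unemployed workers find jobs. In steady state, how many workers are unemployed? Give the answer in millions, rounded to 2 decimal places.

About 3.49 million are unemployed in steady state.

Steady-state unemployment rate u* = s/(s+f) = 0.74/(0.74+38.8) = 0.018715.
Unemployed = u* × labor force = 0.018715 × 186.62 ≈ 3.49 million.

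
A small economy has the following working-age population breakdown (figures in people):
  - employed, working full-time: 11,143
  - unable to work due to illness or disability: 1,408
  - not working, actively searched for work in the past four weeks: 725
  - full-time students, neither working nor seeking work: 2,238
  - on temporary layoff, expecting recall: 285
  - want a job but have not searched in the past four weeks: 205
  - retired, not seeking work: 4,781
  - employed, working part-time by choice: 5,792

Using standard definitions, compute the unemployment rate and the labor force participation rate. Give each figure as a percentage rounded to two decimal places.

Unemployment rate ≈ 5.63%; labor force participation rate ≈ 67.52%.

Employed = 11,143 + 5,792 = 16,935.
Unemployed = 725 + 285 = 1,010 (jobless and actively searching, or on temporary layoff).
Labor force = 16,935 + 1,010 = 17,945.
Not in labor force = 1,408 + 2,238 + 205 + 4,781 = 8,632 (those not working and not actively searching are outside the labor force — including those who want a job but have given up searching).
Civilian working-age population = 17,945 + 8,632 = 26,577.
Unemployment rate = 1,010 / 17,945 = 5.63%.
Labor force participation rate = 17,945 / 26,577 = 67.52%.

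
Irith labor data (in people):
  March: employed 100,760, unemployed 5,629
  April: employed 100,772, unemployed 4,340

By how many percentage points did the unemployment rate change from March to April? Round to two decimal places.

March: labor force = 100,760 + 5,629 = 106,389; u = 5,629/106,389 = 5.29%.
April: labor force = 100,772 + 4,340 = 105,112; u = 4,340/105,112 = 4.13%.
Change = 4.13% − 5.29% = −1.16 pp.

The unemployment rate changed by −1.16 percentage points.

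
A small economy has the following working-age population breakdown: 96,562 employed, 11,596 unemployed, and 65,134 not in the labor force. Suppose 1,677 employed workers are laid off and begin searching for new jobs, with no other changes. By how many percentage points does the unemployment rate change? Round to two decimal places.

Initially, labor force = 96,562 + 11,596 = 108,158, so u = 11,596/108,158 = 10.72%.
After the change, employed falls and unemployed rises by 1,677; labor force unchanged → E = 94,885, U = 13,273, labor force = 108,158.
New unemployment rate = 13,273 / 108,158 = 12.27%.
Change = 12.27% − 10.72% = +1.55 percentage points.

The unemployment rate changes by +1.55 percentage points.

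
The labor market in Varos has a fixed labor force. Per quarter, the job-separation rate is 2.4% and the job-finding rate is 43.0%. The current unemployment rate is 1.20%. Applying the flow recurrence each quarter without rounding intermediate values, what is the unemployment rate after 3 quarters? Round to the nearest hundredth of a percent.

With a fixed labor force, u_{t+1} = u_t + s·(1−u_t) − f·u_t = u_t·(1−s−f) + s.
Here 1−s−f = 0.546 and s = 0.024.
u_1 = 0.012000 × 0.546 + 0.024 = 0.030552.
u_2 = 0.030552 × 0.546 + 0.024 = 0.040681.
u_3 = 0.040681 × 0.546 + 0.024 = 0.046212.

Unemployment rate after three quarters ≈ 4.62%.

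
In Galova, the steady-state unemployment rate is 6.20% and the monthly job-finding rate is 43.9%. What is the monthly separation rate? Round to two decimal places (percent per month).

From u* = s/(s+f): s = u·f/(1−u).
s = 0.0620 × 43.9 / (1 − 0.0620) = 2.7218 / 0.9380 ≈ 2.90% per month.

Separation rate ≈ 2.90% per month.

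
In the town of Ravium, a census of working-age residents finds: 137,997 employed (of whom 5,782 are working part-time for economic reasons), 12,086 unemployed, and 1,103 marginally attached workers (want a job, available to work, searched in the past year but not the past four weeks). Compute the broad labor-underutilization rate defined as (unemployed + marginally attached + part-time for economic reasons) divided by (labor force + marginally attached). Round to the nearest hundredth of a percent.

Labor force = 137,997 + 12,086 = 150,083.
Numerator = 12,086 + 1,103 + 5,782 = 18,971.
Denominator = 150,083 + 1,103 = 151,186.
Broad rate = 18,971 / 151,186 = 12.55%.

Broad underutilization rate ≈ 12.55%.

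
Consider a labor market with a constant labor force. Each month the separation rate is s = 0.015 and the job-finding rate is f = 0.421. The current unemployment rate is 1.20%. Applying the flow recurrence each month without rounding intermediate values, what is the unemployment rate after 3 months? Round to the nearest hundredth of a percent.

With a fixed labor force, u_{t+1} = u_t + s·(1−u_t) − f·u_t = u_t·(1−s−f) + s.
Here 1−s−f = 0.564 and s = 0.015.
u_1 = 0.012000 × 0.564 + 0.015 = 0.021768.
u_2 = 0.021768 × 0.564 + 0.015 = 0.027277.
u_3 = 0.027277 × 0.564 + 0.015 = 0.030384.

Unemployment rate after three months ≈ 3.04%.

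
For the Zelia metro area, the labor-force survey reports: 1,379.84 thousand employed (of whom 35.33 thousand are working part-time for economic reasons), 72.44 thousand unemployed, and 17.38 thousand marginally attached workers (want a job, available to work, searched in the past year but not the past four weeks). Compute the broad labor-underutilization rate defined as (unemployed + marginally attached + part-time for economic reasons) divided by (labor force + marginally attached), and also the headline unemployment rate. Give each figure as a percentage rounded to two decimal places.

Broad underutilization rate ≈ 8.52%; headline unemployment rate ≈ 4.99%.

Labor force = 1,379.84 + 72.44 = 1,452.28 thousand.
Numerator = 72.44 + 17.38 + 35.33 = 125.15 thousand.
Denominator = 1,452.28 + 17.38 = 1,469.66 thousand.
Broad rate = 125.15 / 1,469.66 = 8.52%.
Headline unemployment rate = 72.44 / 1,452.28 = 4.99%.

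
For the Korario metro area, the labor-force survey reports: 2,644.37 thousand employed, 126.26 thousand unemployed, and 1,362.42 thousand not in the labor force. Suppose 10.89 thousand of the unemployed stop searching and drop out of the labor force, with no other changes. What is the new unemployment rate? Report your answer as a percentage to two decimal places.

Initially, labor force = 2,644.37 + 126.26 = 2,770.63 thousand, so u = 126.26/2,770.63 = 4.56%.
After the change, unemployed and labor force both fall by 10.89 → E = 2,644.37, U = 115.37, labor force = 2,759.74 thousand.
New unemployment rate = 115.37 / 2,759.74 = 4.18%.

New unemployment rate ≈ 4.18%.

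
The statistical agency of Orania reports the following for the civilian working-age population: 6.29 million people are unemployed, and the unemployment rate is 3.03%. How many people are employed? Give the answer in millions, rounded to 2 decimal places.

About 201.30 million are employed.

Labor force = U / u = 6.29 / 0.0303 ≈ 207.59 million.
Employed = labor force − unemployed = 207.59 − 6.29 = 201.30 million.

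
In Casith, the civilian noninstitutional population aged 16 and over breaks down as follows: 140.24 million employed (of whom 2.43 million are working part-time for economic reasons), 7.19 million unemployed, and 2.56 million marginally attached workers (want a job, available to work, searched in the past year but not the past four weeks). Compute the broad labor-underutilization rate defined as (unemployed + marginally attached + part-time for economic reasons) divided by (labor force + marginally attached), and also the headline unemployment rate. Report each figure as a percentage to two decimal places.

Labor force = 140.24 + 7.19 = 147.43 million.
Numerator = 7.19 + 2.56 + 2.43 = 12.18 million.
Denominator = 147.43 + 2.56 = 149.99 million.
Broad rate = 12.18 / 149.99 = 8.12%.
Headline unemployment rate = 7.19 / 147.43 = 4.88%.

Broad underutilization rate ≈ 8.12%; headline unemployment rate ≈ 4.88%.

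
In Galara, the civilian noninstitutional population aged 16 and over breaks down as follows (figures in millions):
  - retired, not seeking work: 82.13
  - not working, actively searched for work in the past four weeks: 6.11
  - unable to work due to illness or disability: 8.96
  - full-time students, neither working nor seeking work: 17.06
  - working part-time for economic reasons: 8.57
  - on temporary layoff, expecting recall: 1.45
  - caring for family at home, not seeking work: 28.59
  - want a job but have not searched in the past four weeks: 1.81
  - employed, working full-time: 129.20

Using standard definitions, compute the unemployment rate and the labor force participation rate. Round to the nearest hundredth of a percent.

Unemployment rate ≈ 5.20%; labor force participation rate ≈ 51.19%.

Employed = 8.57 + 129.20 = 137.77 million (anyone who worked, including part-time for economic reasons, counts as employed).
Unemployed = 6.11 + 1.45 = 7.56 million (jobless and actively searching, or on temporary layoff).
Labor force = 137.77 + 7.56 = 145.33 million.
Not in labor force = 82.13 + 8.96 + 17.06 + 28.59 + 1.81 = 138.55 million (those not working and not actively searching are outside the labor force — including those who want a job but have given up searching).
Civilian working-age population = 145.33 + 138.55 = 283.88 million.
Unemployment rate = 7.56 / 145.33 = 5.20%.
Labor force participation rate = 145.33 / 283.88 = 51.19%.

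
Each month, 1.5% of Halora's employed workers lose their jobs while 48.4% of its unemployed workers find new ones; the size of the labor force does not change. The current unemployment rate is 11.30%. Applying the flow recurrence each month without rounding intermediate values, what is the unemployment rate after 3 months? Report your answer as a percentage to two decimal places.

With a fixed labor force, u_{t+1} = u_t + s·(1−u_t) − f·u_t = u_t·(1−s−f) + s.
Here 1−s−f = 0.501 and s = 0.015.
u_1 = 0.113000 × 0.501 + 0.015 = 0.071613.
u_2 = 0.071613 × 0.501 + 0.015 = 0.050878.
u_3 = 0.050878 × 0.501 + 0.015 = 0.040490.

Unemployment rate after three months ≈ 4.05%.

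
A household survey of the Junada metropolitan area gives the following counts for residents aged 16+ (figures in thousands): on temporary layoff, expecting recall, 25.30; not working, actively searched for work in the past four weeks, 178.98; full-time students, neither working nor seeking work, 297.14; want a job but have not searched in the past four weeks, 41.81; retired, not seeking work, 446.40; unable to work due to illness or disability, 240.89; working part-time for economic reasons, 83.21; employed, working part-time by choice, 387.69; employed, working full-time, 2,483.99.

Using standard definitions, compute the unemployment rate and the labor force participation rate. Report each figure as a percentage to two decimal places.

Unemployment rate ≈ 6.47%; labor force participation rate ≈ 75.48%.

Employed = 83.21 + 387.69 + 2,483.99 = 2,954.89 thousand (anyone who worked, including part-time for economic reasons, counts as employed).
Unemployed = 25.30 + 178.98 = 204.28 thousand (jobless and actively searching, or on temporary layoff).
Labor force = 2,954.89 + 204.28 = 3,159.17 thousand.
Not in labor force = 297.14 + 41.81 + 446.40 + 240.89 = 1,026.24 thousand (those not working and not actively searching are outside the labor force — including those who want a job but have given up searching).
Civilian working-age population = 3,159.17 + 1,026.24 = 4,185.41 thousand.
Unemployment rate = 204.28 / 3,159.17 = 6.47%.
Labor force participation rate = 3,159.17 / 4,185.41 = 75.48%.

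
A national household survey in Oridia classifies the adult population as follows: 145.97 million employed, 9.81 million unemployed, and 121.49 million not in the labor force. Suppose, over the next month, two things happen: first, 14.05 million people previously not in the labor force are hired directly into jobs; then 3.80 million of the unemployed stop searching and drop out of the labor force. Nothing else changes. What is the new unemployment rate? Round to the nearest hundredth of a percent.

Initially, labor force = 145.97 + 9.81 = 155.78 million, so u = 9.81/155.78 = 6.30%.
After the first change, employed and labor force both rise by 14.05; unemployed unchanged → E = 160.02, U = 9.81, labor force = 169.83 million.
After the second change, unemployed and labor force both fall by 3.80 → E = 160.02, U = 6.01, labor force = 166.03 million.
New unemployment rate = 6.01 / 166.03 = 3.62%.

New unemployment rate ≈ 3.62%.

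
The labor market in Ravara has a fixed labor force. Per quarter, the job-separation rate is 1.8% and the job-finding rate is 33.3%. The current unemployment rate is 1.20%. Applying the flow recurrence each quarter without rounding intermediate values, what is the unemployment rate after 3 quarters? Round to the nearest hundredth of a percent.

With a fixed labor force, u_{t+1} = u_t + s·(1−u_t) − f·u_t = u_t·(1−s−f) + s.
Here 1−s−f = 0.649 and s = 0.018.
u_1 = 0.012000 × 0.649 + 0.018 = 0.025788.
u_2 = 0.025788 × 0.649 + 0.018 = 0.034736.
u_3 = 0.034736 × 0.649 + 0.018 = 0.040544.

Unemployment rate after three quarters ≈ 4.05%.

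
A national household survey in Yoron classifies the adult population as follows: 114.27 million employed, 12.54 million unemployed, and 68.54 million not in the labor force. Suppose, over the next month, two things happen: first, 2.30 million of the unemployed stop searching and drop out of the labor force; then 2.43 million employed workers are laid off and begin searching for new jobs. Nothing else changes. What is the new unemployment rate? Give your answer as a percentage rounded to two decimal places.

New unemployment rate ≈ 10.18%.

Initially, labor force = 114.27 + 12.54 = 126.81 million, so u = 12.54/126.81 = 9.89%.
After the first change, unemployed and labor force both fall by 2.30 → E = 114.27, U = 10.24, labor force = 124.51 million.
After the second change, employed falls and unemployed rises by 2.43; labor force unchanged → E = 111.84, U = 12.67, labor force = 124.51 million.
New unemployment rate = 12.67 / 124.51 = 10.18%.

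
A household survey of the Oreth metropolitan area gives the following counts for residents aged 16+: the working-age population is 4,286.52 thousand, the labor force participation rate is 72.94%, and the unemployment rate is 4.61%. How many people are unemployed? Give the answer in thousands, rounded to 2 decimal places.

Labor force = 0.7294 × 4,286.52 = 3,126.59 thousand.
Unemployed = 0.0461 × 3,126.59 ≈ 144.14 thousand.

About 144.14 thousand are unemployed.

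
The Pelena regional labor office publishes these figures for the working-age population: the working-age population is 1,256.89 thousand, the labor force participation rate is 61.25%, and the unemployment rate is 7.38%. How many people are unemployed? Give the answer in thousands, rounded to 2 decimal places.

Labor force = 0.6125 × 1,256.89 = 769.85 thousand.
Unemployed = 0.0738 × 769.85 ≈ 56.81 thousand.

About 56.81 thousand are unemployed.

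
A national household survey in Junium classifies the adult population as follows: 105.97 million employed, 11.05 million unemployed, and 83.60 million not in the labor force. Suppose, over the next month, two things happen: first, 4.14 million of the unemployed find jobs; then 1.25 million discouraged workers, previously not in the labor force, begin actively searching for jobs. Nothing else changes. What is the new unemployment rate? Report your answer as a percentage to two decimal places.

New unemployment rate ≈ 6.90%.

Initially, labor force = 105.97 + 11.05 = 117.02 million, so u = 11.05/117.02 = 9.44%.
After the first change, unemployed falls and employed rises by 4.14; labor force unchanged → E = 110.11, U = 6.91, labor force = 117.02 million.
After the second change, unemployed and labor force both rise by 1.25 → E = 110.11, U = 8.16, labor force = 118.27 million.
New unemployment rate = 8.16 / 118.27 = 6.90%.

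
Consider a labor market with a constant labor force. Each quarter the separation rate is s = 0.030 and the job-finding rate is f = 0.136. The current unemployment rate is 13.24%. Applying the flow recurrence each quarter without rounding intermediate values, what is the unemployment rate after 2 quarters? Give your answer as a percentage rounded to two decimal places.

Unemployment rate after two quarters ≈ 14.71%.

With a fixed labor force, u_{t+1} = u_t + s·(1−u_t) − f·u_t = u_t·(1−s−f) + s.
Here 1−s−f = 0.834 and s = 0.030.
u_1 = 0.132400 × 0.834 + 0.030 = 0.140422.
u_2 = 0.140422 × 0.834 + 0.030 = 0.147112.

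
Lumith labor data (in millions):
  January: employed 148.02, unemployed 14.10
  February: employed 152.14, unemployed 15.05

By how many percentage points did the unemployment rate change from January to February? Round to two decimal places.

The unemployment rate changed by +0.30 percentage points.

January: labor force = 148.02 + 14.10 = 162.12; u = 14.10/162.12 = 8.70%.
February: labor force = 152.14 + 15.05 = 167.19; u = 15.05/167.19 = 9.00%.
Change = 9.00% − 8.70% = +0.30 pp.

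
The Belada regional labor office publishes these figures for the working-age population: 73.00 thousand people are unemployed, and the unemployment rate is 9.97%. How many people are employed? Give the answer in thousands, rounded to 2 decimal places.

About 659.20 thousand are employed.

Labor force = U / u = 73.00 / 0.0997 ≈ 732.20 thousand.
Employed = labor force − unemployed = 732.20 − 73.00 = 659.20 thousand.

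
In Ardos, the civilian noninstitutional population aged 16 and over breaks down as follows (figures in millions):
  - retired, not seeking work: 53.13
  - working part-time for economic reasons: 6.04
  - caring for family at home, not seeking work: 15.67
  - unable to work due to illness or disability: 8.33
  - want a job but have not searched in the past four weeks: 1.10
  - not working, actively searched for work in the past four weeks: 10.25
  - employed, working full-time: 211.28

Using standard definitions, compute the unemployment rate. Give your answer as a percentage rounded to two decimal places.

Employed = 6.04 + 211.28 = 217.32 million (anyone who worked, including part-time for economic reasons, counts as employed).
Unemployed = 10.25 million.
Labor force = 217.32 + 10.25 = 227.57 million.
Unemployment rate = 10.25 / 227.57 = 4.50%.

Unemployment rate ≈ 4.50%.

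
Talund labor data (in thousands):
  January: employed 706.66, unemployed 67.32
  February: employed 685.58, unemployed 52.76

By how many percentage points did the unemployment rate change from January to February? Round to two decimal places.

The unemployment rate changed by −1.55 percentage points.

January: labor force = 706.66 + 67.32 = 773.98; u = 67.32/773.98 = 8.70%.
February: labor force = 685.58 + 52.76 = 738.34; u = 52.76/738.34 = 7.15%.
Change = 7.15% − 8.70% = −1.55 pp.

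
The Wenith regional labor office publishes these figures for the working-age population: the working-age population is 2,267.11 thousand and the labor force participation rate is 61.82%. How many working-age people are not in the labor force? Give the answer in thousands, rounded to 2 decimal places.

Share not in the labor force = 1 − 0.6182 = 0.3818.
Not in labor force = 0.3818 × 2,267.11 ≈ 865.58 thousand.

About 865.58 thousand are not in the labor force.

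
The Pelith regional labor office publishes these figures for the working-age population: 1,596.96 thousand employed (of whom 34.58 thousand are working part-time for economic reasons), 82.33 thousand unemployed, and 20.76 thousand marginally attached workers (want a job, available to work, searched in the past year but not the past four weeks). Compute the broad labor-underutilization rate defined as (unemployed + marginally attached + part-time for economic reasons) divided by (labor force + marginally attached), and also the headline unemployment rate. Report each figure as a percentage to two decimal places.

Labor force = 1,596.96 + 82.33 = 1,679.29 thousand.
Numerator = 82.33 + 20.76 + 34.58 = 137.67 thousand.
Denominator = 1,679.29 + 20.76 = 1,700.05 thousand.
Broad rate = 137.67 / 1,700.05 = 8.10%.
Headline unemployment rate = 82.33 / 1,679.29 = 4.90%.

Broad underutilization rate ≈ 8.10%; headline unemployment rate ≈ 4.90%.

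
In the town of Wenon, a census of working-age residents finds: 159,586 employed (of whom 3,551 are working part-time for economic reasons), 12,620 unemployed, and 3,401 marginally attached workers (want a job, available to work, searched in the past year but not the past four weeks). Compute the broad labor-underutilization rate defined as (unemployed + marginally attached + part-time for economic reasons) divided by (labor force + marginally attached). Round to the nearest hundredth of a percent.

Labor force = 159,586 + 12,620 = 172,206.
Numerator = 12,620 + 3,401 + 3,551 = 19,572.
Denominator = 172,206 + 3,401 = 175,607.
Broad rate = 19,572 / 175,607 = 11.15%.

Broad underutilization rate ≈ 11.15%.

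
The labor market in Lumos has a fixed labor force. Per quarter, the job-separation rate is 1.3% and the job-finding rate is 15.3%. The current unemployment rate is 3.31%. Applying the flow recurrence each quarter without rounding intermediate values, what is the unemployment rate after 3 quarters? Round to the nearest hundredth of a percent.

Unemployment rate after three quarters ≈ 5.21%.

With a fixed labor force, u_{t+1} = u_t + s·(1−u_t) − f·u_t = u_t·(1−s−f) + s.
Here 1−s−f = 0.834 and s = 0.013.
u_1 = 0.033100 × 0.834 + 0.013 = 0.040605.
u_2 = 0.040605 × 0.834 + 0.013 = 0.046865.
u_3 = 0.046865 × 0.834 + 0.013 = 0.052085.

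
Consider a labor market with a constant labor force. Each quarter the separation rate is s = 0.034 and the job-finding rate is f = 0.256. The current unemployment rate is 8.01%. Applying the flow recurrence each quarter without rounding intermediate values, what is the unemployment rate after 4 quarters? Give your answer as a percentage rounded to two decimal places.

With a fixed labor force, u_{t+1} = u_t + s·(1−u_t) − f·u_t = u_t·(1−s−f) + s.
Here 1−s−f = 0.710 and s = 0.034.
u_1 = 0.080100 × 0.710 + 0.034 = 0.090871.
u_2 = 0.090871 × 0.710 + 0.034 = 0.098518.
u_3 = 0.098518 × 0.710 + 0.034 = 0.103948.
u_4 = 0.103948 × 0.710 + 0.034 = 0.107803.

Unemployment rate after four quarters ≈ 10.78%.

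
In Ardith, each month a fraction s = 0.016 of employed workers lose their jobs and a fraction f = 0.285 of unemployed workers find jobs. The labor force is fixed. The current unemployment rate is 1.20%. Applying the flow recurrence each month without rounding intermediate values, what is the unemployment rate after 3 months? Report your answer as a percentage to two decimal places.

Unemployment rate after three months ≈ 3.91%.

With a fixed labor force, u_{t+1} = u_t + s·(1−u_t) − f·u_t = u_t·(1−s−f) + s.
Here 1−s−f = 0.699 and s = 0.016.
u_1 = 0.012000 × 0.699 + 0.016 = 0.024388.
u_2 = 0.024388 × 0.699 + 0.016 = 0.033047.
u_3 = 0.033047 × 0.699 + 0.016 = 0.039100.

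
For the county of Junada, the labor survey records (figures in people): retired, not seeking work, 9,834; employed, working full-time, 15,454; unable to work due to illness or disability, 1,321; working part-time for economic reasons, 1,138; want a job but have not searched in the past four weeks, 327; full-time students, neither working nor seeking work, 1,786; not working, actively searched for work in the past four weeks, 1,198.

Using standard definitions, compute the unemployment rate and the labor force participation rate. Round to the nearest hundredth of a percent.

Employed = 15,454 + 1,138 = 16,592 (anyone who worked, including part-time for economic reasons, counts as employed).
Unemployed = 1,198.
Labor force = 16,592 + 1,198 = 17,790.
Not in labor force = 9,834 + 1,321 + 327 + 1,786 = 13,268 (those not working and not actively searching are outside the labor force — including those who want a job but have given up searching).
Civilian working-age population = 17,790 + 13,268 = 31,058.
Unemployment rate = 1,198 / 17,790 = 6.73%.
Labor force participation rate = 17,790 / 31,058 = 57.28%.

Unemployment rate ≈ 6.73%; labor force participation rate ≈ 57.28%.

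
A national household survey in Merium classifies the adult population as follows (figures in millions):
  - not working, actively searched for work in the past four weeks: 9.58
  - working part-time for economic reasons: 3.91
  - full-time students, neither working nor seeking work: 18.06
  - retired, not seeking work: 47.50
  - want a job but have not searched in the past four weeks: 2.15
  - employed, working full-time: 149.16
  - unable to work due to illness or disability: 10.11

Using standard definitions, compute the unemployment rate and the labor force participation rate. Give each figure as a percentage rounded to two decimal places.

Unemployment rate ≈ 5.89%; labor force participation rate ≈ 67.64%.

Employed = 3.91 + 149.16 = 153.07 million (anyone who worked, including part-time for economic reasons, counts as employed).
Unemployed = 9.58 million.
Labor force = 153.07 + 9.58 = 162.65 million.
Not in labor force = 18.06 + 47.50 + 2.15 + 10.11 = 77.82 million (those not working and not actively searching are outside the labor force — including those who want a job but have given up searching).
Civilian working-age population = 162.65 + 77.82 = 240.47 million.
Unemployment rate = 9.58 / 162.65 = 5.89%.
Labor force participation rate = 162.65 / 240.47 = 67.64%.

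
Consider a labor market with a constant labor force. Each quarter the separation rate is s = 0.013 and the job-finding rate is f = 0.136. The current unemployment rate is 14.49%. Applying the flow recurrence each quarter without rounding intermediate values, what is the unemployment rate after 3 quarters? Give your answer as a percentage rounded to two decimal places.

Unemployment rate after three quarters ≈ 12.28%.

With a fixed labor force, u_{t+1} = u_t + s·(1−u_t) − f·u_t = u_t·(1−s−f) + s.
Here 1−s−f = 0.851 and s = 0.013.
u_1 = 0.144900 × 0.851 + 0.013 = 0.136310.
u_2 = 0.136310 × 0.851 + 0.013 = 0.129000.
u_3 = 0.129000 × 0.851 + 0.013 = 0.122779.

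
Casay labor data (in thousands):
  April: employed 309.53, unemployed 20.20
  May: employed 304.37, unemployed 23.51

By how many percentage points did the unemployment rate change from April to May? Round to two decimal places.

April: labor force = 309.53 + 20.20 = 329.73; u = 20.20/329.73 = 6.13%.
May: labor force = 304.37 + 23.51 = 327.88; u = 23.51/327.88 = 7.17%.
Change = 7.17% − 6.13% = +1.04 pp.

The unemployment rate changed by +1.04 percentage points.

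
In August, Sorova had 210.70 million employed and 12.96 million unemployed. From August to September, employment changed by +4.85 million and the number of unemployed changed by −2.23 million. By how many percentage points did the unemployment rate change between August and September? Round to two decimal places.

August: labor force = 210.70 + 12.96 = 223.66; u = 12.96/223.66 = 5.79%.
September: labor force = 215.55 + 10.73 = 226.28; u = 10.73/226.28 = 4.74%.
Change = 4.74% − 5.79% = −1.05 pp.

The unemployment rate changed by −1.05 percentage points.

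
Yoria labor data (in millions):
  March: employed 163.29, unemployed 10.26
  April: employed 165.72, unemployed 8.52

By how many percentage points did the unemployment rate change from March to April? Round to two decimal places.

The unemployment rate changed by −1.02 percentage points.

March: labor force = 163.29 + 10.26 = 173.55; u = 10.26/173.55 = 5.91%.
April: labor force = 165.72 + 8.52 = 174.24; u = 8.52/174.24 = 4.89%.
Change = 4.89% − 5.91% = −1.02 pp.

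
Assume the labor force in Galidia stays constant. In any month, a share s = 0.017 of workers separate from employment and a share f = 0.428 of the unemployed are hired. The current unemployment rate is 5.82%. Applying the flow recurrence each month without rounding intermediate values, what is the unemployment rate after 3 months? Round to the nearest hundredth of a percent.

With a fixed labor force, u_{t+1} = u_t + s·(1−u_t) − f·u_t = u_t·(1−s−f) + s.
Here 1−s−f = 0.555 and s = 0.017.
u_1 = 0.058200 × 0.555 + 0.017 = 0.049301.
u_2 = 0.049301 × 0.555 + 0.017 = 0.044362.
u_3 = 0.044362 × 0.555 + 0.017 = 0.041621.

Unemployment rate after three months ≈ 4.16%.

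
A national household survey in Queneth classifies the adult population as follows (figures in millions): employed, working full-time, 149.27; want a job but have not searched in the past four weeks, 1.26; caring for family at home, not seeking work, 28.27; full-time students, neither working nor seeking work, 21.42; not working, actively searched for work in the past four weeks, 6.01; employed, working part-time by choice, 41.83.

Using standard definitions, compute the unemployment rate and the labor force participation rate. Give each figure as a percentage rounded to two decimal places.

Unemployment rate ≈ 3.05%; labor force participation rate ≈ 79.46%.

Employed = 149.27 + 41.83 = 191.10 million.
Unemployed = 6.01 million.
Labor force = 191.10 + 6.01 = 197.11 million.
Not in labor force = 1.26 + 28.27 + 21.42 = 50.95 million (those not working and not actively searching are outside the labor force — including those who want a job but have given up searching).
Civilian working-age population = 197.11 + 50.95 = 248.06 million.
Unemployment rate = 6.01 / 197.11 = 3.05%.
Labor force participation rate = 197.11 / 248.06 = 79.46%.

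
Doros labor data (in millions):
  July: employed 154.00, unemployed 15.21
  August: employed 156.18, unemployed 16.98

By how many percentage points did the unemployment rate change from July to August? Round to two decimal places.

The unemployment rate changed by +0.82 percentage points.

July: labor force = 154.00 + 15.21 = 169.21; u = 15.21/169.21 = 8.99%.
August: labor force = 156.18 + 16.98 = 173.16; u = 16.98/173.16 = 9.81%.
Change = 9.81% − 8.99% = +0.82 pp.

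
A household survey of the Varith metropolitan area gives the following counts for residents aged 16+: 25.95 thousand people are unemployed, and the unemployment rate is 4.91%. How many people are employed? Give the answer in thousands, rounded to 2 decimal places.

Labor force = U / u = 25.95 / 0.0491 ≈ 528.51 thousand.
Employed = labor force − unemployed = 528.51 − 25.95 = 502.56 thousand.

About 502.56 thousand are employed.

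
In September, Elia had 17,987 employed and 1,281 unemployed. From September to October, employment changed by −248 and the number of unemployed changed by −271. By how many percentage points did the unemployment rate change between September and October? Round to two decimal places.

September: labor force = 17,987 + 1,281 = 19,268; u = 1,281/19,268 = 6.65%.
October: labor force = 17,739 + 1,010 = 18,749; u = 1,010/18,749 = 5.39%.
Change = 5.39% − 6.65% = −1.26 pp.

The unemployment rate changed by −1.26 percentage points.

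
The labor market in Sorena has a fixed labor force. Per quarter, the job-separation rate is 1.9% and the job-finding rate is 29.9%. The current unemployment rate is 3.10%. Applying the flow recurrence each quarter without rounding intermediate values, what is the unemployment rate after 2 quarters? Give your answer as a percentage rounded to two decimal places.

With a fixed labor force, u_{t+1} = u_t + s·(1−u_t) − f·u_t = u_t·(1−s−f) + s.
Here 1−s−f = 0.682 and s = 0.019.
u_1 = 0.031000 × 0.682 + 0.019 = 0.040142.
u_2 = 0.040142 × 0.682 + 0.019 = 0.046377.

Unemployment rate after two quarters ≈ 4.64%.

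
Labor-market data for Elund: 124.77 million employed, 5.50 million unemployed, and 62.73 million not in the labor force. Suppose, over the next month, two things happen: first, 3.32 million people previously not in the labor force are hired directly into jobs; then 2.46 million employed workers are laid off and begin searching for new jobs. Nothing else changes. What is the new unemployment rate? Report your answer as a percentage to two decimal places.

Initially, labor force = 124.77 + 5.50 = 130.27 million, so u = 5.50/130.27 = 4.22%.
After the first change, employed and labor force both rise by 3.32; unemployed unchanged → E = 128.09, U = 5.50, labor force = 133.59 million.
After the second change, employed falls and unemployed rises by 2.46; labor force unchanged → E = 125.63, U = 7.96, labor force = 133.59 million.
New unemployment rate = 7.96 / 133.59 = 5.96%.

New unemployment rate ≈ 5.96%.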